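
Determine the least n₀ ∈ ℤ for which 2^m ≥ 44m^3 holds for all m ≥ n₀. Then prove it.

n₀ = 18

At m = 17: 131072 < 216172, so the inequality fails and n₀ ≥ 18. We prove 2^m ≥ 44m^3 for all m ≥ 18.
For the base case m = 18: 2^m = 262144 and 44m^3 = 256608, so 262144 ≥ 256608.
For the inductive step, assume it holds for an arbitrary i ≥ 18, so 2^i ≥ 44i^3.
Then 2^(i + 1) = 2·(2^i) ≥ 2·(44i^3).
Also, for i ≥ 18 we have 2·(44i^3) ≥ 44(i+1)^3, since 2 ≥ (1 + 1/i)^3 for all i ≥ 18.
Combining, 2^(i + 1) ≥ 44(i+1)^3.
This completes the induction.
Hence the smallest such n₀ is 18.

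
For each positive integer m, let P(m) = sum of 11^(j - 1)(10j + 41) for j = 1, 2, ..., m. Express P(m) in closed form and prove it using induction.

P(m) = 11^m(m + 4) - 4

We claim P(m) = 11^m(m + 4) - 4 for all m ≥ 1.
For the base case m = 1: P(1) = 51, and the closed form gives 51. They agree.
Suppose the result is true for m = j, so P(j) = 11^j(j + 4) - 4.
Then P(j+1) = P(j) + (11^j(10j + 51)) = (11^j(j + 4) - 4) + (11^j(10j + 51)).
Simplifying, P(j+1) = 11·11^j·j + 55·11^j - 4 = 11^(j+1)((j+1) + 4) - 4,
which is the closed form with m = j+1.
By the principle of mathematical induction, the result holds for all m ≥ 1.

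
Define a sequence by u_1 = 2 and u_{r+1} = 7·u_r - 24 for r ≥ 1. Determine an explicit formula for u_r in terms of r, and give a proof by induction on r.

Computing the first terms: u_1 = 2, u_2 = -10, u_3 = -94. This suggests u_r = -2·7^(r - 1) + 4.
Base step (r = 1): the formula gives 2 = 2 = u_1.
For the inductive step, assume it holds for an arbitrary m ≥ 1, so u_m = -2·7^(m - 1) + 4.
Then u_{m+1} = 7·u_m - 24 = 7·(-2·7^(m - 1) + 4) - 24 = -2·7^m + 4 = -2·7^((m+1) - 1) + 4,
which is the claimed formula at r = m+1.
Hence, by induction on r, the claim holds for every r ≥ 1.

u_r = -2·7^(r - 1) + 4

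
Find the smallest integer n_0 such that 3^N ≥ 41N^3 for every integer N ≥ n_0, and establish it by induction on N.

n_0 = 10

At N = 9: 19683 < 29889, so the inequality fails and n_0 ≥ 10. We prove 3^N ≥ 41N^3 for all N ≥ 10.
For the base case N = 10: 3^N = 59049 and 41N^3 = 41000, so 59049 ≥ 41000.
Inductive step: suppose the statement holds for some m ≥ 10, so 3^m ≥ 41m^3.
Then 3^(m + 1) = 3·(3^m) ≥ 3·(41m^3).
Also, for m ≥ 10 we have 3·(41m^3) ≥ 41(m+1)^3, since 3 ≥ (1 + 1/m)^3 for all m ≥ 10.
Combining, 3^(m + 1) ≥ 41(m+1)^3.
This completes the induction.
Hence the smallest such n_0 is 10.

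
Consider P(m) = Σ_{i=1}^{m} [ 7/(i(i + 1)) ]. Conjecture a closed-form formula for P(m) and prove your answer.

We claim P(m) = 7m/(m + 1) for all m ≥ 1.
Base step (m = 1): P(1) = 7/2, and the closed form gives 7/2. They agree.
Inductive step: suppose the statement holds for some i ≥ 1, so P(i) = 7i/(i + 1).
Then P(i+1) = P(i) + (7/((i + 1)(i + 2))) = (7i/(i + 1)) + (7/((i + 1)(i + 2))).
Simplifying, P(i+1) = 7(i + 1)/(i + 2) = 7(i+1)/((i+1) + 1),
which is the closed form with m = i+1.
By induction, the statement is established for all m ≥ 1.

P(m) = 7m/(m + 1)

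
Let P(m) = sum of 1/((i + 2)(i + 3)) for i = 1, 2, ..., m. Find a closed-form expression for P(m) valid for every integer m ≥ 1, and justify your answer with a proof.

P(m) = m/(3(m + 3))

We claim P(m) = m/(3(m + 3)) for all m ≥ 1.
When m = 1: P(1) = 1/12, and the closed form gives 1/12. They agree.
Suppose the result is true for m = i, so P(i) = i/(3(i + 3)).
Then P(i+1) = P(i) + (1/((i + 3)(i + 4))) = (i/(3(i + 3))) + (1/((i + 3)(i + 4))).
Simplifying, P(i+1) = (i + 1)/(3(i + 4)) = (i+1)/(3((i+1) + 3)),
which is the closed form with m = i+1.
This completes the induction.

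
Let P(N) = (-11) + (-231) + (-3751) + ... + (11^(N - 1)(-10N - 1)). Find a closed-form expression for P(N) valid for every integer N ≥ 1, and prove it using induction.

We claim P(N) = -11^N·N for all N ≥ 1.
For the base case N = 1: P(1) = -11, and the closed form gives -11. They agree.
Inductive step: assume the claim holds for N = i, so P(i) = -11^i·i.
Then P(i+1) = P(i) + (11^i(-10i - 11)) = (-11^i·i) + (11^i(-10i - 11)).
Simplifying, P(i+1) = 11^(i + 1)(-i - 1) = -11^(i+1)·(i+1),
which is the closed form with N = i+1.
By induction, the statement is established for all N ≥ 1.

P(N) = -11^N·N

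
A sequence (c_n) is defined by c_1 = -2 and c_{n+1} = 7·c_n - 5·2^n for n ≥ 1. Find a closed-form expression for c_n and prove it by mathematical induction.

c_n = 2^n - 4·7^(n - 1)

Computing the first terms: c_1 = -2, c_2 = -24, c_3 = -188. This suggests c_n = 2^n - 4·7^(n - 1).
Base case (n = 1): the formula gives -2 = -2 = c_1.
For the inductive step, assume it holds for an arbitrary k ≥ 1, so c_k = 2^k - 4·7^(k - 1).
Then c_{k+1} = 7·c_k - 5·2^k = 7·(2^k - 4·7^(k - 1)) - 5·2^k = 2^(k + 1) - 4·7^k = 2^(k+1) - 4·7^((k+1) - 1),
which is the claimed formula at n = k+1.
Hence, by induction on n, the claim holds for every n ≥ 1.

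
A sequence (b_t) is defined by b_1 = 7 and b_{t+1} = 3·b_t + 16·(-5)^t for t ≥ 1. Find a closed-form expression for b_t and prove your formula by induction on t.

Computing the first terms: b_1 = 7, b_2 = -59, b_3 = 223. This suggests b_t = -2(-5)^t - 3^t.
Base case (t = 1): the formula gives 7 = 7 = b_1.
Inductive step: assume the claim holds for t = i, so b_i = -2(-5)^i - 3^i.
Then b_{i+1} = 3·b_i + 16·(-5)^i = 3·(-2(-5)^i - 3^i) + 16·(-5)^i = -2(-5)^(i + 1) - 3^(i + 1),
which is the claimed formula at t = i+1.
By the principle of mathematical induction, the result holds for all t ≥ 1.

b_t = -2(-5)^t - 3^t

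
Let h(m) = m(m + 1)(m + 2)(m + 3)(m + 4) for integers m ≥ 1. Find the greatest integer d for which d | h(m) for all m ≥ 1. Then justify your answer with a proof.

Computing the first values: h(1) = 120 and h(2) = 720; gcd(120, 720) = 120, so d ≤ 120.
We prove 120 | m(m + 1)(m + 2)(m + 3)(m + 4) for all m ≥ 1 by induction on m.
When m = 1: h(1) = 120 = 120·(1), so 120 | h(1).
Inductive step: suppose the statement holds for some r ≥ 1, i.e. 120 | h(r). Then
h(r+1) − h(r) = (r+1)·(r+2)·(r+3)·(r+4)·(r+5) − r·(r+1)·(r+2)·(r+3)·(r+4) = (r+1)·(r+2)·(r+3)·(r+4)·[(r+5) − r] = 5·(r+1)·(r+2)·(r+3)·(r+4). The product of 4 consecutive integers is divisible by (4)! = 24, so h(r+1) − h(r) is divisible by 5·24 = 120. By the inductive hypothesis 120 | h(r), hence 120 | h(r+1).
Hence, by induction on m, the claim holds for every m ≥ 1.
Therefore the largest such d is 120.

d = 120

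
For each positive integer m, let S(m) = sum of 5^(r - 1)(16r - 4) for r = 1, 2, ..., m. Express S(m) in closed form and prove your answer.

We claim S(m) = 2·5^m(2m - 1) + 2 for all m ≥ 1.
For the base case m = 1: S(1) = 12, and the closed form gives 12. They agree.
Suppose the result is true for m = r, so S(r) = 2·5^r(2r - 1) + 2.
Then S(r+1) = S(r) + (5^r(16r + 12)) = (2·5^r(2r - 1) + 2) + (5^r(16r + 12)).
Simplifying, S(r+1) = 20·5^r·r + 10·5^r + 2 = 2·5^(r+1)(2(r+1) - 1) + 2,
which is the closed form with m = r+1.
This completes the induction.

S(m) = 2·5^m(2m - 1) + 2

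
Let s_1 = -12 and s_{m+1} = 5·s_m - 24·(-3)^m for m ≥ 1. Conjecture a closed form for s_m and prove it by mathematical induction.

Computing the first terms: s_1 = -12, s_2 = 12, s_3 = -156. This suggests s_m = -(-3)^(m + 1) - 3·5^(m - 1).
When m = 1: the formula gives -12 = -12 = s_1.
Inductive step: suppose the statement holds for some r ≥ 1, so s_r = -(-3)^(r + 1) - 3·5^(r - 1).
Then s_{r+1} = 5·s_r - 24·(-3)^r = 5·(-(-3)^(r + 1) - 3·5^(r - 1)) - 24·(-3)^r = -(-3)^(r + 2) - 3·5^r = -(-3)^((r+1) + 1) - 3·5^((r+1) - 1),
which is the claimed formula at m = r+1.
By the principle of mathematical induction, the result holds for all m ≥ 1.

s_m = -(-3)^(m + 1) - 3·5^(m - 1)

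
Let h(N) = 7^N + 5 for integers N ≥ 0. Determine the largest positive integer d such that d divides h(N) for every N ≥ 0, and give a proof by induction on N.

d = 6

Computing the first values: h(0) = 6 and h(1) = 12; gcd(6, 12) = 6, so d ≤ 6.
We prove 6 | 7^N + 5 for all N ≥ 0 by induction on N.
Base case (N = 0): h(0) = 6 = 6·(1), so 6 | h(0).
Inductive step: suppose the statement holds for some i ≥ 0, i.e. 6 | h(i). Then
h(i+1) = 7^(i+1) + 5 = 7·(7^i + 5) - 30 = 7·h(i) - 30. The first term is divisible by 6 by the inductive hypothesis, and -30 is divisible by 6. Hence 6 | h(i+1).
Hence, by induction on N, the claim holds for every N ≥ 0.
Therefore the largest such d is 6.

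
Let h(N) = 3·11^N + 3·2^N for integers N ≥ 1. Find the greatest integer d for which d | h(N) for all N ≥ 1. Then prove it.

Computing the first values: h(1) = 39 and h(2) = 375; gcd(39, 375) = 3, so d ≤ 3.
We prove 3 | 3·11^N + 3·2^N for all N ≥ 1 by induction on N.
Base step (N = 1): h(1) = 39 = 3·(13), so 3 | h(1).
Inductive step: suppose the statement holds for some r ≥ 1, i.e. 3 | h(r). Then
h(r+1) − 11·h(r) = (3·11^(r+1) + 3·2^(r+1)) − 11·(3·11^r + 3·2^r) = (3)·2^r·(2 − 11) = (-27)·2^r. Since 3 | h(r) by the inductive hypothesis, 3 | 11·h(r); and 3 | -27 since -27 = 3·-9. Therefore 3 | h(r+1).
Hence, by induction on N, the claim holds for every N ≥ 1.
Therefore the largest such d is 3.

d = 3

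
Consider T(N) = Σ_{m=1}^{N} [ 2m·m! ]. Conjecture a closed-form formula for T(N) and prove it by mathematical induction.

We claim T(N) = (2N + 2)N! - 2 for all N ≥ 1.
Base case (N = 1): T(1) = 2, and the closed form gives 2. They agree.
Inductive step: assume the claim holds for N = m, so T(m) = (2m + 2)m! - 2.
Then T(m+1) = T(m) + (2(m + 1)(m + 1)!) = ((2m + 2)m! - 2) + (2(m + 1)(m + 1)!).
Simplifying, T(m+1) = (2(m+1) + 2)(m+1)! - 2,
which is the closed form with N = m+1.
This completes the induction.

T(N) = (2N + 2)N! - 2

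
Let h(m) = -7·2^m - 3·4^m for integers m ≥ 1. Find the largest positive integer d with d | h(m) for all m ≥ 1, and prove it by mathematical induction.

d = 2

Computing the first values: h(1) = -26 and h(2) = -76; gcd(-26, -76) = 2, so d ≤ 2.
We prove 2 | -7·2^m - 3·4^m for all m ≥ 1 by induction on m.
For the base case m = 1: h(1) = -26 = 2·(-13), so 2 | h(1).
Suppose the result is true for m = p, i.e. 2 | h(p). Then
h(p+1) − 4·h(p) = (-7·2^(p+1) - 3·4^(p+1)) − 4·(-7·2^p - 3·4^p) = (-7)·2^p·(2 − 4) = (14)·2^p. Since 2 | h(p) by the inductive hypothesis, 2 | 4·h(p); and 2 | 14 since 14 = 2·7. Therefore 2 | h(p+1).
Hence, by induction on m, the claim holds for every m ≥ 1.
Therefore the largest such d is 2.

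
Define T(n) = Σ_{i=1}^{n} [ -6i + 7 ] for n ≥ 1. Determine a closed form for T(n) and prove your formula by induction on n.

We claim T(n) = -n(3n - 4) for all n ≥ 1.
Base step (n = 1): T(1) = 1, and the closed form gives 1. They agree.
Suppose the result is true for n = i, so T(i) = i(-3i + 4).
Then T(i+1) = T(i) + (-6i + 1) = (i(-3i + 4)) + (-6i + 1).
Simplifying, T(i+1) = -(i + 1)(3i - 1) = -(i+1)(3(i+1) - 4),
which is the closed form with n = i+1.
Hence, by induction on n, the claim holds for every n ≥ 1.

T(n) = -n(3n - 4)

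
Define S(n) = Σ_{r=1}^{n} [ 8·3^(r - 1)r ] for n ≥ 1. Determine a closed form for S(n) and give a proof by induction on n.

We claim S(n) = 2·3^n(2n - 1) + 2 for all n ≥ 1.
For the base case n = 1: S(1) = 8, and the closed form gives 8. They agree.
Inductive step: assume the claim holds for n = r, so S(r) = 2·3^r(2r - 1) + 2.
Then S(r+1) = S(r) + (8·3^r(r + 1)) = (2·3^r(2r - 1) + 2) + (8·3^r(r + 1)).
Simplifying, S(r+1) = 12·3^r·r + 6·3^r + 2 = 2·3^(r+1)(2(r+1) - 1) + 2,
which is the closed form with n = r+1.
This completes the induction.

S(n) = 2·3^n(2n - 1) + 2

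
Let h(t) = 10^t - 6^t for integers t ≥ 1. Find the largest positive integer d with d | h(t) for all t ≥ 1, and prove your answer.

d = 4

Computing the first values: h(1) = 4 and h(2) = 64; gcd(4, 64) = 4, so d ≤ 4.
We prove 4 | 10^t - 6^t for all t ≥ 1 by induction on t.
When t = 1: h(1) = 4 = 4·(1), so 4 | h(1).
Inductive step: assume the claim holds for t = k, i.e. 4 | h(k). Then
10^{k+1} − 6^{k+1} = 10·10^k − 6·6^k = 10·(10^k − 6^k) + (4)·6^k. The first term is divisible by 4 by the inductive hypothesis, and the second term (4)·6^k is divisible by 4 since 4 | 4. Hence 4 | h(k+1).
This completes the induction.
Therefore the largest such d is 4.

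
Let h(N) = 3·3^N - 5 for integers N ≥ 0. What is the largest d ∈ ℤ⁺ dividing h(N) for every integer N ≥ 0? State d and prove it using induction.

d = 2

Computing the first values: h(0) = -2 and h(1) = 4; gcd(-2, 4) = 2, so d ≤ 2.
We prove 2 | 3·3^N - 5 for all N ≥ 0 by induction on N.
For the base case N = 0: h(0) = -2 = 2·(-1), so 2 | h(0).
Suppose the result is true for N = j, i.e. 2 | h(j). Then
h(j+1) = 3·3^(j+1) - 5 = 3·(3·3^j - 5) + 10 = 3·h(j) + 10. The first term is divisible by 2 by the inductive hypothesis, and 10 is divisible by 2. Hence 2 | h(j+1).
Hence, by induction on N, the claim holds for every N ≥ 0.
Therefore the largest such d is 2.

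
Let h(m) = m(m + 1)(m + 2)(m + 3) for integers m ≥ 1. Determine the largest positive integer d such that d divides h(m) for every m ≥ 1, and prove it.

d = 24

Computing the first values: h(1) = 24 and h(2) = 120; gcd(24, 120) = 24, so d ≤ 24.
We prove 24 | m(m + 1)(m + 2)(m + 3) for all m ≥ 1 by induction on m.
When m = 1: h(1) = 24 = 24·(1), so 24 | h(1).
Inductive step: suppose the statement holds for some j ≥ 1, i.e. 24 | h(j). Then
h(j+1) − h(j) = (j+1)·(j+2)·(j+3)·(j+4) − j·(j+1)·(j+2)·(j+3) = (j+1)·(j+2)·(j+3)·[(j+4) − j] = 4·(j+1)·(j+2)·(j+3). The product of 3 consecutive integers is divisible by (3)! = 6, so h(j+1) − h(j) is divisible by 4·6 = 24. By the inductive hypothesis 24 | h(j), hence 24 | h(j+1).
This completes the induction.
Therefore the largest such d is 24.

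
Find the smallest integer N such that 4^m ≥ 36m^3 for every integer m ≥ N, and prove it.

At m = 6: 4096 < 7776, so the inequality fails and N ≥ 7. We prove 4^m ≥ 36m^3 for all m ≥ 7.
Base step (m = 7): 4^m = 16384 and 36m^3 = 12348, so 16384 ≥ 12348.
Inductive step: assume the claim holds for m = k, so 4^k ≥ 36k^3.
Then 4^(k + 1) = 4·(4^k) ≥ 4·(36k^3).
Also, for k ≥ 7 we have 4·(36k^3) ≥ 36(k+1)^3, since 4 ≥ (1 + 1/k)^3 for all k ≥ 7.
Combining, 4^(k + 1) ≥ 36(k+1)^3.
This completes the induction.
Hence the smallest such N is 7.

N = 7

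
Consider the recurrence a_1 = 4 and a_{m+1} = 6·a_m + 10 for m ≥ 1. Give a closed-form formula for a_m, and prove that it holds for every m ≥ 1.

Computing the first terms: a_1 = 4, a_2 = 34, a_3 = 214. This suggests a_m = 6^m - 2.
Base case (m = 1): the formula gives 4 = 4 = a_1.
Inductive step: suppose the statement holds for some k ≥ 1, so a_k = 6^k - 2.
Then a_{k+1} = 6·a_k + 10 = 6·(6^k - 2) + 10 = 6^(k + 1) - 2,
which is the claimed formula at m = k+1.
This completes the induction.

a_m = 6^m - 2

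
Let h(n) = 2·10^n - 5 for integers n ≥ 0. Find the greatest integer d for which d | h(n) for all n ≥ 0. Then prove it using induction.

d = 3

Computing the first values: h(0) = -3 and h(1) = 15; gcd(-3, 15) = 3, so d ≤ 3.
We prove 3 | 2·10^n - 5 for all n ≥ 0 by induction on n.
For the base case n = 0: h(0) = -3 = 3·(-1), so 3 | h(0).
Inductive step: assume the claim holds for n = m, i.e. 3 | h(m). Then
h(m+1) = 2·10^(m+1) - 5 = 10·(2·10^m - 5) + 45 = 10·h(m) + 45. The first term is divisible by 3 by the inductive hypothesis, and 45 is divisible by 3. Hence 3 | h(m+1).
This completes the induction.
Therefore the largest such d is 3.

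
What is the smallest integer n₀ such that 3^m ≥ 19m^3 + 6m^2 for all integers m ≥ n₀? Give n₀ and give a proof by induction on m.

At m = 8: 6561 < 10112, so the inequality fails and n₀ ≥ 9. We prove 3^m ≥ 19m^3 + 6m^2 for all m ≥ 9.
Base step (m = 9): 3^m = 19683 and 19m^3 + 6m^2 = 14337, so 19683 ≥ 14337.
Inductive step: suppose the statement holds for some i ≥ 9, so 3^i ≥ 19i^3 + 6i^2.
Then 3^(i + 1) = 3·(3^i) ≥ 3·(19i^3 + 6i^2).
Also, for i ≥ 9 we have 3·(19i^3 + 6i^2) ≥ 19(i+1)^3 + 6(i+1)^2, since 3·(19i^3 + 6i^2) − (19(i+1)^3 + 6(i+1)^2) = 38i^3 - 45i^2 - 69i - 25, which is nonnegative for all i ≥ 9.
Combining, 3^(i + 1) ≥ 19(i+1)^3 + 6(i+1)^2.
Hence, by induction on m, the claim holds for every m ≥ 9.
Hence the smallest such n₀ is 9.

n₀ = 9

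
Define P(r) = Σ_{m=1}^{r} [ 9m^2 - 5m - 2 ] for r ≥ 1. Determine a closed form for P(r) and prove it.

P(r) = r(3r^2 + 2r - 3)

We claim P(r) = r(3r^2 + 2r - 3) for all r ≥ 1.
When r = 1: P(1) = 2, and the closed form gives 2. They agree.
Suppose the result is true for r = m, so P(m) = m(3m^2 + 2m - 3).
Then P(m+1) = P(m) + (9m^2 + 13m + 2) = (m(3m^2 + 2m - 3)) + (9m^2 + 13m + 2).
Simplifying, P(m+1) = (m + 1)(3m^2 + 8m + 2) = (m+1)(3(m+1)^2 + 2(m+1) - 3),
which is the closed form with r = m+1.
By induction, the statement is established for all r ≥ 1.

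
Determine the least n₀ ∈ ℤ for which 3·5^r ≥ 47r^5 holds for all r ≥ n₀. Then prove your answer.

At r = 8: 1171875 < 1540096, so the inequality fails and n₀ ≥ 9. We prove 3·5^r ≥ 47r^5 for all r ≥ 9.
When r = 9: 3·5^r = 5859375 and 47r^5 = 2775303, so 5859375 ≥ 2775303.
For the inductive step, assume it holds for an arbitrary i ≥ 9, so 3·5^i ≥ 47i^5.
Then 3·5^(i + 1) = 5·(3·5^i) ≥ 5·(47i^5).
Also, for i ≥ 9 we have 5·(47i^5) ≥ 47(i+1)^5, since 5 ≥ (1 + 1/i)^5 for all i ≥ 9.
Combining, 3·5^(i + 1) ≥ 47(i+1)^5.
By the principle of mathematical induction, the result holds for all r ≥ 9.
Hence the smallest such n₀ is 9.

n₀ = 9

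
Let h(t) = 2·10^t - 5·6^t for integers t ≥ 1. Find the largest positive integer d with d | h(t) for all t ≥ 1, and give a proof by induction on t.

Computing the first values: h(1) = -10 and h(2) = 20; gcd(-10, 20) = 10, so d ≤ 10.
We prove 10 | 2·10^t - 5·6^t for all t ≥ 1 by induction on t.
For the base case t = 1: h(1) = -10 = 10·(-1), so 10 | h(1).
Inductive step: assume the claim holds for t = k, i.e. 10 | h(k). Then
h(k+1) − 10·h(k) = (2·10^(k+1) - 5·6^(k+1)) − 10·(2·10^k - 5·6^k) = (-5)·6^k·(6 − 10) = (20)·6^k. Since 10 | h(k) by the inductive hypothesis, 10 | 10·h(k); and 10 | 20 since 20 = 10·2. Therefore 10 | h(k+1).
Hence, by induction on t, the claim holds for every t ≥ 1.
Therefore the largest such d is 10.

d = 10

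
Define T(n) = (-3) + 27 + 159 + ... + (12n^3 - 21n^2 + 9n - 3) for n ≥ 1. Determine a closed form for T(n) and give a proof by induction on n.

We claim T(n) = n(3n^3 - n^2 - 3n - 2) for all n ≥ 1.
For the base case n = 1: T(1) = -3, and the closed form gives -3. They agree.
For the inductive step, assume it holds for an arbitrary j ≥ 1, so T(j) = j(3j^3 - j^2 - 3j - 2).
Then T(j+1) = T(j) + (12j^3 + 15j^2 + 3j - 3) = (j(3j^3 - j^2 - 3j - 2)) + (12j^3 + 15j^2 + 3j - 3).
Simplifying, T(j+1) = (j + 1)(3j^3 + 8j^2 + 4j - 3) = (j+1)(3(j+1)^3 - (j+1)^2 - 3(j+1) - 2),
which is the closed form with n = j+1.
By the principle of mathematical induction, the result holds for all n ≥ 1.

T(n) = n(3n^3 - n^2 - 3n - 2)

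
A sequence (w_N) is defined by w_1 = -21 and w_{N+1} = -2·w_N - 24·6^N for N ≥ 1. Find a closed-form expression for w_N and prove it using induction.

Computing the first terms: w_1 = -21, w_2 = -102, w_3 = -660. This suggests w_N = -3(-2)^(N - 1) - 3·6^N.
Base case (N = 1): the formula gives -21 = -21 = w_1.
Suppose the result is true for N = j, so w_j = -3(-2)^(j - 1) - 3·6^j.
Then w_{j+1} = -2·w_j - 24·6^j = -2·(-3(-2)^(j - 1) - 3·6^j) - 24·6^j = -3(-2)^j - 3·6^(j + 1) = -3(-2)^((j+1) - 1) - 3·6^(j+1),
which is the claimed formula at N = j+1.
By induction, the statement is established for all N ≥ 1.

w_N = -3(-2)^(N - 1) - 3·6^N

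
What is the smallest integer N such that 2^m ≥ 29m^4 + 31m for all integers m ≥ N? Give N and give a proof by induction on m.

N = 23

At m = 22: 4194304 < 6794106, so the inequality fails and N ≥ 23. We prove 2^m ≥ 29m^4 + 31m for all m ≥ 23.
Base case (m = 23): 2^m = 8388608 and 29m^4 + 31m = 8116102, so 8388608 ≥ 8116102.
Suppose the result is true for m = r, so 2^r ≥ 29r^4 + 31r.
Then 2^(r + 1) = 2·(2^r) ≥ 2·(29r^4 + 31r).
Also, for r ≥ 23 we have 2·(29r^4 + 31r) ≥ 29(r+1)^4 + 31(r+1), since 2·(29r^4 + 31r) − (29(r+1)^4 + 31(r+1)) = 29r^4 - 116r^3 - 174r^2 - 85r - 60, which is nonnegative for all r ≥ 23.
Combining, 2^(r + 1) ≥ 29(r+1)^4 + 31(r+1).
By induction, the statement is established for all m ≥ 23.
Hence the smallest such N is 23.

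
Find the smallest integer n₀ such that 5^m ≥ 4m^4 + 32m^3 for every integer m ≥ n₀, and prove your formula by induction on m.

At m = 5: 3125 < 6500, so the inequality fails and n₀ ≥ 6. We prove 5^m ≥ 4m^4 + 32m^3 for all m ≥ 6.
Base case (m = 6): 5^m = 15625 and 4m^4 + 32m^3 = 12096, so 15625 ≥ 12096.
Inductive step: suppose the statement holds for some p ≥ 6, so 5^p ≥ 4p^4 + 32p^3.
Then 5^(p + 1) = 5·(5^p) ≥ 5·(4p^4 + 32p^3).
Also, for p ≥ 6 we have 5·(4p^4 + 32p^3) ≥ 4(p+1)^4 + 32(p+1)^3, since 5·(4p^4 + 32p^3) − (4(p+1)^4 + 32(p+1)^3) = 16p^4 + 112p^3 - 120p^2 - 112p - 36, which is nonnegative for all p ≥ 6.
Combining, 5^(p + 1) ≥ 4(p+1)^4 + 32(p+1)^3.
By induction, the statement is established for all m ≥ 6.
Hence the smallest such n₀ is 6.

n₀ = 6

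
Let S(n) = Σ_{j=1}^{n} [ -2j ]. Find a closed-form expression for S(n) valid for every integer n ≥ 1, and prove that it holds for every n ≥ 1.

We claim S(n) = -n(n + 1) for all n ≥ 1.
When n = 1: S(1) = -2, and the closed form gives -2. They agree.
Inductive step: assume the claim holds for n = j, so S(j) = j(-j - 1).
Then S(j+1) = S(j) + (-2j - 2) = (j(-j - 1)) + (-2j - 2).
Simplifying, S(j+1) = -(j + 1)(j + 2) = -(j+1)((j+1) + 1),
which is the closed form with n = j+1.
This completes the induction.

S(n) = -n(n + 1)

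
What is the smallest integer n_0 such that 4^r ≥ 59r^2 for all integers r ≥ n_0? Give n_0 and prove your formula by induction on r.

n_0 = 6

At r = 5: 1024 < 1475, so the inequality fails and n_0 ≥ 6. We prove 4^r ≥ 59r^2 for all r ≥ 6.
Base case (r = 6): 4^r = 4096 and 59r^2 = 2124, so 4096 ≥ 2124.
Inductive step: suppose the statement holds for some j ≥ 6, so 4^j ≥ 59j^2.
Then 4^(j + 1) = 4·(4^j) ≥ 4·(59j^2).
Also, for j ≥ 6 we have 4·(59j^2) ≥ 59(j+1)^2, since 4 ≥ (1 + 1/j)^2 for all j ≥ 6.
Combining, 4^(j + 1) ≥ 59(j+1)^2.
This completes the induction.
Hence the smallest such n_0 is 6.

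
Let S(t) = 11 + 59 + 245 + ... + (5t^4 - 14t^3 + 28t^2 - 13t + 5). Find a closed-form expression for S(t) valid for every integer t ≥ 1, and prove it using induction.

We claim S(t) = t(t^4 - t^3 + 4t^2 + 4t + 3) for all t ≥ 1.
When t = 1: S(1) = 11, and the closed form gives 11. They agree.
For the inductive step, assume it holds for an arbitrary k ≥ 1, so S(k) = k(k^4 - k^3 + 4k^2 + 4k + 3).
Then S(k+1) = S(k) + (5k^4 + 6k^3 + 16k^2 + 21k + 11) = (k(k^4 - k^3 + 4k^2 + 4k + 3)) + (5k^4 + 6k^3 + 16k^2 + 21k + 11).
Simplifying, S(k+1) = (k + 1)(k^4 + 3k^3 + 7k^2 + 13k + 11) = (k+1)((k+1)^4 - (k+1)^3 + 4(k+1)^2 + 4(k+1) + 3),
which is the closed form with t = k+1.
This completes the induction.

S(t) = t(t^4 - t^3 + 4t^2 + 4t + 3)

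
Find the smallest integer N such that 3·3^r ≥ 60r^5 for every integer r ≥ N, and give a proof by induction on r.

At r = 15: 43046721 < 45562500, so the inequality fails and N ≥ 16. We prove 3·3^r ≥ 60r^5 for all r ≥ 16.
Base step (r = 16): 3·3^r = 129140163 and 60r^5 = 62914560, so 129140163 ≥ 62914560.
Suppose the result is true for r = j, so 3·3^j ≥ 60j^5.
Then 3·3^(j + 1) = 3·(3·3^j) ≥ 3·(60j^5).
Also, for j ≥ 16 we have 3·(60j^5) ≥ 60(j+1)^5, since 3 ≥ (1 + 1/j)^5 for all j ≥ 16.
Combining, 3·3^(j + 1) ≥ 60(j+1)^5.
By the principle of mathematical induction, the result holds for all r ≥ 16.
Hence the smallest such N is 16.

N = 16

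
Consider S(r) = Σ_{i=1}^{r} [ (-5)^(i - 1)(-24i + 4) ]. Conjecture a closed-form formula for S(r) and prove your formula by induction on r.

S(r) = 4(-5)^r·r

We claim S(r) = 4(-5)^r·r for all r ≥ 1.
Base step (r = 1): S(1) = -20, and the closed form gives -20. They agree.
Suppose the result is true for r = i, so S(i) = 4(-5)^i·i.
Then S(i+1) = S(i) + ((-5)^i(-24i - 20)) = (4(-5)^i·i) + ((-5)^i(-24i - 20)).
Simplifying, S(i+1) = (-5)^(i + 1)(4i + 4) = 4(-5)^(i+1)·(i+1),
which is the closed form with r = i+1.
By induction, the statement is established for all r ≥ 1.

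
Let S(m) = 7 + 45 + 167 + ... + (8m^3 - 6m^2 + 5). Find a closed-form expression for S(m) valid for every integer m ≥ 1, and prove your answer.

S(m) = m(2m^3 + 2m^2 - m + 4)

We claim S(m) = m(2m^3 + 2m^2 - m + 4) for all m ≥ 1.
Base step (m = 1): S(1) = 7, and the closed form gives 7. They agree.
Suppose the result is true for m = p, so S(p) = p(2p^3 + 2p^2 - p + 4).
Then S(p+1) = S(p) + (8(p + 1)^3 - 6(p + 1)^2 + 5) = (p(2p^3 + 2p^2 - p + 4)) + (8(p + 1)^3 - 6(p + 1)^2 + 5).
Simplifying, S(p+1) = (p + 1)(2p^3 + 8p^2 + 9p + 7) = (p+1)(2(p+1)^3 + 2(p+1)^2 - (p+1) + 4),
which is the closed form with m = p+1.
This completes the induction.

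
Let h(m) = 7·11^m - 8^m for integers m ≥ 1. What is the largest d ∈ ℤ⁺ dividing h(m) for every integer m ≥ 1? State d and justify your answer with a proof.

d = 3

Computing the first values: h(1) = 69 and h(2) = 783; gcd(69, 783) = 3, so d ≤ 3.
We prove 3 | 7·11^m - 8^m for all m ≥ 1 by induction on m.
Base step (m = 1): h(1) = 69 = 3·(23), so 3 | h(1).
Inductive step: suppose the statement holds for some r ≥ 1, i.e. 3 | h(r). Then
h(r+1) − 11·h(r) = (7·11^(r+1) - 8^(r+1)) − 11·(7·11^r - 8^r) = (-1)·8^r·(8 − 11) = (3)·8^r. Since 3 | h(r) by the inductive hypothesis, 3 | 11·h(r); and 3 | 3 since 3 = 3·1. Therefore 3 | h(r+1).
By the principle of mathematical induction, the result holds for all m ≥ 1.
Therefore the largest such d is 3.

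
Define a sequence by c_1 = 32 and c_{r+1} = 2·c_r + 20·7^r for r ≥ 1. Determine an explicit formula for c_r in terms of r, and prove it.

Computing the first terms: c_1 = 32, c_2 = 204, c_3 = 1388. This suggests c_r = 2^(r + 1) + 4·7^r.
Base case (r = 1): the formula gives 32 = 32 = c_1.
Inductive step: assume the claim holds for r = k, so c_k = 2^(k + 1) + 4·7^k.
Then c_{k+1} = 2·c_k + 20·7^k = 2·(2^(k + 1) + 4·7^k) + 20·7^k = 2^(k + 2) + 4·7^(k + 1) = 2^((k+1) + 1) + 4·7^(k+1),
which is the claimed formula at r = k+1.
By the principle of mathematical induction, the result holds for all r ≥ 1.

c_r = 2^(r + 1) + 4·7^r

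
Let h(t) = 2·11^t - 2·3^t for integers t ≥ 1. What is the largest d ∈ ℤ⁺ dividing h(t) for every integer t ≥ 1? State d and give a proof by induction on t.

d = 16

Computing the first values: h(1) = 16 and h(2) = 224; gcd(16, 224) = 16, so d ≤ 16.
We prove 16 | 2·11^t - 2·3^t for all t ≥ 1 by induction on t.
Base case (t = 1): h(1) = 16 = 16·(1), so 16 | h(1).
Suppose the result is true for t = j, i.e. 16 | h(j). Then
h(j+1) − 11·h(j) = (2·11^(j+1) - 2·3^(j+1)) − 11·(2·11^j - 2·3^j) = (-2)·3^j·(3 − 11) = (16)·3^j. Since 16 | h(j) by the inductive hypothesis, 16 | 11·h(j); and 16 | 16 since 16 = 16·1. Therefore 16 | h(j+1).
By induction, the statement is established for all t ≥ 1.
Therefore the largest such d is 16.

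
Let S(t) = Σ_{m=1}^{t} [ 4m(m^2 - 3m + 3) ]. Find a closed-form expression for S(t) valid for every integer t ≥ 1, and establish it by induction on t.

S(t) = t(t + 1)(t^2 - 3t + 4)

We claim S(t) = t(t + 1)(t^2 - 3t + 4) for all t ≥ 1.
When t = 1: S(1) = 4, and the closed form gives 4. They agree.
For the inductive step, assume it holds for an arbitrary m ≥ 1, so S(m) = m(m^3 - 2m^2 + m + 4).
Then S(m+1) = S(m) + (4m^3 + 4) = (m(m^3 - 2m^2 + m + 4)) + (4m^3 + 4).
Simplifying, S(m+1) = (m + 1)(m + 2)(m^2 - m + 2) = (m+1)((m+1) + 1)((m+1)^2 - 3(m+1) + 4),
which is the closed form with t = m+1.
This completes the induction.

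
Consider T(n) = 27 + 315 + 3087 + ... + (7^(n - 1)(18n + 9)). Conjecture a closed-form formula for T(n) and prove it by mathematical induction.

T(n) = 7^n(3n + 1) - 1

We claim T(n) = 7^n(3n + 1) - 1 for all n ≥ 1.
Base step (n = 1): T(1) = 27, and the closed form gives 27. They agree.
Suppose the result is true for n = r, so T(r) = 7^r(3r + 1) - 1.
Then T(r+1) = T(r) + (7^r(18r + 27)) = (7^r(3r + 1) - 1) + (7^r(18r + 27)).
Simplifying, T(r+1) = 21·7^r·r + 28·7^r - 1 = 7^(r+1)(3(r+1) + 1) - 1,
which is the closed form with n = r+1.
Hence, by induction on n, the claim holds for every n ≥ 1.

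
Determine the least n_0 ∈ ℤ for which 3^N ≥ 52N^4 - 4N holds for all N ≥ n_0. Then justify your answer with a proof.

At N = 12: 531441 < 1078224, so the inequality fails and n_0 ≥ 13. We prove 3^N ≥ 52N^4 - 4N for all N ≥ 13.
Base step (N = 13): 3^N = 1594323 and 52N^4 - 4N = 1485120, so 1594323 ≥ 1485120.
Inductive step: suppose the statement holds for some p ≥ 13, so 3^p ≥ 52p^4 - 4p.
Then 3^(p + 1) = 3·(3^p) ≥ 3·(52p^4 - 4p).
Also, for p ≥ 13 we have 3·(52p^4 - 4p) ≥ 52(p+1)^4 - 4(p+1), since 3·(52p^4 - 4p) − (52(p+1)^4 - 4(p+1)) = 104p^4 - 208p^3 - 312p^2 - 216p - 48, which is nonnegative for all p ≥ 13.
Combining, 3^(p + 1) ≥ 52(p+1)^4 - 4(p+1).
Hence, by induction on N, the claim holds for every N ≥ 13.
Hence the smallest such n_0 is 13.

n_0 = 13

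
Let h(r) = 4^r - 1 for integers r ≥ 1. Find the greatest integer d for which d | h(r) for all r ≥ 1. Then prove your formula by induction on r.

Computing the first values: h(1) = 3 and h(2) = 15; gcd(3, 15) = 3, so d ≤ 3.
We prove 3 | 4^r - 1 for all r ≥ 1 by induction on r.
For the base case r = 1: h(1) = 3 = 3·(1), so 3 | h(1).
For the inductive step, assume it holds for an arbitrary j ≥ 1, i.e. 3 | h(j). Then
4^{j+1} − 1^{j+1} = 4·4^j − 1·1^j = 4·(4^j − 1^j) + (3)·1^j. The first term is divisible by 3 by the inductive hypothesis, and the second term (3)·1^j is divisible by 3 since 3 | 3. Hence 3 | h(j+1).
By induction, the statement is established for all r ≥ 1.
Therefore the largest such d is 3.

d = 3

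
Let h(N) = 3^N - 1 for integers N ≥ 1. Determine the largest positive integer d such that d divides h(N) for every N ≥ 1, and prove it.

d = 2

Computing the first values: h(1) = 2 and h(2) = 8; gcd(2, 8) = 2, so d ≤ 2.
We prove 2 | 3^N - 1 for all N ≥ 1 by induction on N.
Base step (N = 1): h(1) = 2 = 2·(1), so 2 | h(1).
Suppose the result is true for N = r, i.e. 2 | h(r). Then
3^{r+1} − 1^{r+1} = 3·3^r − 1·1^r = 3·(3^r − 1^r) + (2)·1^r. The first term is divisible by 2 by the inductive hypothesis, and the second term (2)·1^r is divisible by 2 since 2 | 2. Hence 2 | h(r+1).
This completes the induction.
Therefore the largest such d is 2.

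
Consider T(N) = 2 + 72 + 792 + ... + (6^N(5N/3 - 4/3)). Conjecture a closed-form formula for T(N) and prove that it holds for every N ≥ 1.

We claim T(N) = 2·6^N(N - 1) + 2 for all N ≥ 1.
When N = 1: T(1) = 2, and the closed form gives 2. They agree.
Inductive step: assume the claim holds for N = r, so T(r) = 2·6^r(r - 1) + 2.
Then T(r+1) = T(r) + (6^r(10r + 2)) = (2·6^r(r - 1) + 2) + (6^r(10r + 2)).
Simplifying, T(r+1) = 12·6^r·r + 2 = 2·6^(r+1)((r+1) - 1) + 2,
which is the closed form with N = r+1.
This completes the induction.

T(N) = 2·6^N(N - 1) + 2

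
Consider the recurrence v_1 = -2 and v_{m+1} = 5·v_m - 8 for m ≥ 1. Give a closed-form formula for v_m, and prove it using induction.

v_m = -4·5^(m - 1) + 2

Computing the first terms: v_1 = -2, v_2 = -18, v_3 = -98. This suggests v_m = -4·5^(m - 1) + 2.
Base case (m = 1): the formula gives -2 = -2 = v_1.
Suppose the result is true for m = p, so v_p = -4·5^(p - 1) + 2.
Then v_{p+1} = 5·v_p - 8 = 5·(-4·5^(p - 1) + 2) - 8 = -4·5^p + 2 = -4·5^((p+1) - 1) + 2,
which is the claimed formula at m = p+1.
This completes the induction.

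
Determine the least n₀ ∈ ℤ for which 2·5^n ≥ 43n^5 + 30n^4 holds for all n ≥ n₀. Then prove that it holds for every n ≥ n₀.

At n = 8: 781250 < 1531904, so the inequality fails and n₀ ≥ 9. We prove 2·5^n ≥ 43n^5 + 30n^4 for all n ≥ 9.
When n = 9: 2·5^n = 3906250 and 43n^5 + 30n^4 = 2735937, so 3906250 ≥ 2735937.
Inductive step: assume the claim holds for n = k, so 2·5^k ≥ 43k^5 + 30k^4.
Then 2·5^(k + 1) = 5·(2·5^k) ≥ 5·(43k^5 + 30k^4).
Also, for k ≥ 9 we have 5·(43k^5 + 30k^4) ≥ 43(k+1)^5 + 30(k+1)^4, since 5·(43k^5 + 30k^4) − (43(k+1)^5 + 30(k+1)^4) = 172k^5 - 95k^4 - 550k^3 - 610k^2 - 335k - 73, which is nonnegative for all k ≥ 9.
Combining, 2·5^(k + 1) ≥ 43(k+1)^5 + 30(k+1)^4.
Hence, by induction on n, the claim holds for every n ≥ 9.
Hence the smallest such n₀ is 9.

n₀ = 9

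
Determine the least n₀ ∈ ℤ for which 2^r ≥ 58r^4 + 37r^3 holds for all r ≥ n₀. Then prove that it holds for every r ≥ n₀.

At r = 24: 16777216 < 19754496, so the inequality fails and n₀ ≥ 25. We prove 2^r ≥ 58r^4 + 37r^3 for all r ≥ 25.
Base step (r = 25): 2^r = 33554432 and 58r^4 + 37r^3 = 23234375, so 33554432 ≥ 23234375.
Suppose the result is true for r = p, so 2^p ≥ 58p^4 + 37p^3.
Then 2^(p + 1) = 2·(2^p) ≥ 2·(58p^4 + 37p^3).
Also, for p ≥ 25 we have 2·(58p^4 + 37p^3) ≥ 58(p+1)^4 + 37(p+1)^3, since 2·(58p^4 + 37p^3) − (58(p+1)^4 + 37(p+1)^3) = 58p^4 - 195p^3 - 459p^2 - 343p - 95, which is nonnegative for all p ≥ 25.
Combining, 2^(p + 1) ≥ 58(p+1)^4 + 37(p+1)^3.
By the principle of mathematical induction, the result holds for all r ≥ 25.
Hence the smallest such n₀ is 25.

n₀ = 25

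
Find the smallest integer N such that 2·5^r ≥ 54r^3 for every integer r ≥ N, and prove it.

N = 6

At r = 5: 6250 < 6750, so the inequality fails and N ≥ 6. We prove 2·5^r ≥ 54r^3 for all r ≥ 6.
When r = 6: 2·5^r = 31250 and 54r^3 = 11664, so 31250 ≥ 11664.
Inductive step: suppose the statement holds for some j ≥ 6, so 2·5^j ≥ 54j^3.
Then 2·5^(j + 1) = 5·(2·5^j) ≥ 5·(54j^3).
Also, for j ≥ 6 we have 5·(54j^3) ≥ 54(j+1)^3, since 5 ≥ (1 + 1/j)^3 for all j ≥ 6.
Combining, 2·5^(j + 1) ≥ 54(j+1)^3.
Hence, by induction on r, the claim holds for every r ≥ 6.
Hence the smallest such N is 6.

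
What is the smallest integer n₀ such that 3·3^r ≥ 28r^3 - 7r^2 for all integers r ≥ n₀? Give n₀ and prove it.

n₀ = 8

At r = 7: 6561 < 9261, so the inequality fails and n₀ ≥ 8. We prove 3·3^r ≥ 28r^3 - 7r^2 for all r ≥ 8.
Base step (r = 8): 3·3^r = 19683 and 28r^3 - 7r^2 = 13888, so 19683 ≥ 13888.
For the inductive step, assume it holds for an arbitrary k ≥ 8, so 3·3^k ≥ 28k^3 - 7k^2.
Then 3·3^(k + 1) = 3·(3·3^k) ≥ 3·(28k^3 - 7k^2).
Also, for k ≥ 8 we have 3·(28k^3 - 7k^2) ≥ 28(k+1)^3 - 7(k+1)^2, since 3·(28k^3 - 7k^2) − (28(k+1)^3 - 7(k+1)^2) = 56k^3 - 98k^2 - 70k - 21, which is nonnegative for all k ≥ 8.
Combining, 3·3^(k + 1) ≥ 28(k+1)^3 - 7(k+1)^2.
By the principle of mathematical induction, the result holds for all r ≥ 8.
Hence the smallest such n₀ is 8.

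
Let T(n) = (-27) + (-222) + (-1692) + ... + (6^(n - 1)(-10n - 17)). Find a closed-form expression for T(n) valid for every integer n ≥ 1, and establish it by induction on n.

We claim T(n) = -6^n(2n + 3) + 3 for all n ≥ 1.
Base step (n = 1): T(1) = -27, and the closed form gives -27. They agree.
Inductive step: suppose the statement holds for some k ≥ 1, so T(k) = -6^k(2k + 3) + 3.
Then T(k+1) = T(k) + (6^k(-10k - 27)) = (-6^k(2k + 3) + 3) + (6^k(-10k - 27)).
Simplifying, T(k+1) = -12·6^k·k - 30·6^k + 3 = -6^(k+1)(2(k+1) + 3) + 3,
which is the closed form with n = k+1.
By induction, the statement is established for all n ≥ 1.

T(n) = -6^n(2n + 3) + 3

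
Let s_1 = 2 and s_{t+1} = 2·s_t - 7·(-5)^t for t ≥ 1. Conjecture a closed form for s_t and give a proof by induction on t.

Computing the first terms: s_1 = 2, s_2 = 39, s_3 = -97. This suggests s_t = (-5)^t + 7·2^(t - 1).
Base case (t = 1): the formula gives 2 = 2 = s_1.
Inductive step: suppose the statement holds for some j ≥ 1, so s_j = (-5)^j + 7·2^(j - 1).
Then s_{j+1} = 2·s_j - 7·(-5)^j = 2·((-5)^j + 7·2^(j - 1)) - 7·(-5)^j = (-5)^(j + 1) + 7·2^j = (-5)^(j+1) + 7·2^((j+1) - 1),
which is the claimed formula at t = j+1.
Hence, by induction on t, the claim holds for every t ≥ 1.

s_t = (-5)^t + 7·2^(t - 1)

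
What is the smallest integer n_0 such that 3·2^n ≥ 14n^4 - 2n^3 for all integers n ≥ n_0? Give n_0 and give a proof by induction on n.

At n = 19: 1572864 < 1810776, so the inequality fails and n_0 ≥ 20. We prove 3·2^n ≥ 14n^4 - 2n^3 for all n ≥ 20.
For the base case n = 20: 3·2^n = 3145728 and 14n^4 - 2n^3 = 2224000, so 3145728 ≥ 2224000.
Inductive step: assume the claim holds for n = p, so 3·2^p ≥ 14p^4 - 2p^3.
Then 3·2^(p + 1) = 2·(3·2^p) ≥ 2·(14p^4 - 2p^3).
Also, for p ≥ 20 we have 2·(14p^4 - 2p^3) ≥ 14(p+1)^4 - 2(p+1)^3, since 2·(14p^4 - 2p^3) − (14(p+1)^4 - 2(p+1)^3) = 14p^4 - 58p^3 - 78p^2 - 50p - 12, which is nonnegative for all p ≥ 20.
Combining, 3·2^(p + 1) ≥ 14(p+1)^4 - 2(p+1)^3.
This completes the induction.
Hence the smallest such n_0 is 20.

n_0 = 20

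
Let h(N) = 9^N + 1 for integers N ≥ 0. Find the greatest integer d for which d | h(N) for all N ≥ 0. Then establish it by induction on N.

Computing the first values: h(0) = 2 and h(1) = 10; gcd(2, 10) = 2, so d ≤ 2.
We prove 2 | 9^N + 1 for all N ≥ 0 by induction on N.
Base case (N = 0): h(0) = 2 = 2·(1), so 2 | h(0).
For the inductive step, assume it holds for an arbitrary i ≥ 0, i.e. 2 | h(i). Then
h(i+1) = 9^(i+1) + 1 = 9·(9^i + 1) - 8 = 9·h(i) - 8. The first term is divisible by 2 by the inductive hypothesis, and -8 is divisible by 2. Hence 2 | h(i+1).
This completes the induction.
Therefore the largest such d is 2.

d = 2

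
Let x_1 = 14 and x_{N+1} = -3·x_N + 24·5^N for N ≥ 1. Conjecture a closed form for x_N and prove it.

x_N = -(-3)^(N - 1) + 3·5^N

Computing the first terms: x_1 = 14, x_2 = 78, x_3 = 366. This suggests x_N = -(-3)^(N - 1) + 3·5^N.
For the base case N = 1: the formula gives 14 = 14 = x_1.
For the inductive step, assume it holds for an arbitrary j ≥ 1, so x_j = -(-3)^(j - 1) + 3·5^j.
Then x_{j+1} = -3·x_j + 24·5^j = -3·(-(-3)^(j - 1) + 3·5^j) + 24·5^j = -(-3)^j + 3·5^(j + 1) = -(-3)^((j+1) - 1) + 3·5^(j+1),
which is the claimed formula at N = j+1.
By the principle of mathematical induction, the result holds for all N ≥ 1.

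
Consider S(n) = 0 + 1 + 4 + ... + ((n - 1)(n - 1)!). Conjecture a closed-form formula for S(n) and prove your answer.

S(n) = n! - 1

We claim S(n) = n! - 1 for all n ≥ 1.
Base step (n = 1): S(1) = 0, and the closed form gives 0. They agree.
Inductive step: assume the claim holds for n = r, so S(r) = r! - 1.
Then S(r+1) = S(r) + (r·r!) = (r! - 1) + (r·r!).
Simplifying, S(r+1) = (r+1)! - 1,
which is the closed form with n = r+1.
Hence, by induction on n, the claim holds for every n ≥ 1.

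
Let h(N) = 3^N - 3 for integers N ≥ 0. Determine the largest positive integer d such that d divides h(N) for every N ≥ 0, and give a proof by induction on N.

d = 2

Computing the first values: h(0) = -2 and h(1) = 0; gcd(-2, 0) = 2, so d ≤ 2.
We prove 2 | 3^N - 3 for all N ≥ 0 by induction on N.
When N = 0: h(0) = -2 = 2·(-1), so 2 | h(0).
Suppose the result is true for N = j, i.e. 2 | h(j). Then
h(j+1) = 3^(j+1) - 3 = 3·(3^j - 3) + 6 = 3·h(j) + 6. The first term is divisible by 2 by the inductive hypothesis, and 6 is divisible by 2. Hence 2 | h(j+1).
By the principle of mathematical induction, the result holds for all N ≥ 0.
Therefore the largest such d is 2.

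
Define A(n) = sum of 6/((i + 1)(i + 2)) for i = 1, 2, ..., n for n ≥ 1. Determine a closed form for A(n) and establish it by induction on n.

We claim A(n) = 3n/(n + 2) for all n ≥ 1.
For the base case n = 1: A(1) = 1, and the closed form gives 1. They agree.
For the inductive step, assume it holds for an arbitrary i ≥ 1, so A(i) = 3i/(i + 2).
Then A(i+1) = A(i) + (6/((i + 2)(i + 3))) = (3i/(i + 2)) + (6/((i + 2)(i + 3))).
Simplifying, A(i+1) = 3(i + 1)/(i + 3) = 3(i+1)/((i+1) + 2),
which is the closed form with n = i+1.
By induction, the statement is established for all n ≥ 1.

A(n) = 3n/(n + 2)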